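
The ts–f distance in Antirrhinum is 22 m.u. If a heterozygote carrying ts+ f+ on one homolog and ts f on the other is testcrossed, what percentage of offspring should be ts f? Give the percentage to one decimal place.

A map distance of 22 m.u. corresponds to a recombination frequency of 0.220.
The F1 is ts+ f+ / ts f, so ts f is a parental gamete class with expected frequency (1 − r)/2 = 0.780/2 = 0.3900.
That is 0.3900 = 39.0% of the progeny.

39.0%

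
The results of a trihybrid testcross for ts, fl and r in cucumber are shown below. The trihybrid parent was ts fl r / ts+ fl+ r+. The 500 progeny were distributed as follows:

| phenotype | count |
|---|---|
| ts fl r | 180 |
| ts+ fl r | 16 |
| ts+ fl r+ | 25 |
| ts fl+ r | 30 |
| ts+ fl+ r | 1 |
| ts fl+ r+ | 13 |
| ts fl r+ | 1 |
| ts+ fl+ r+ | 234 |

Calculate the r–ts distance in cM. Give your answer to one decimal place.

6.2 cM

The two rarest classes, ts fl r+ and ts+ fl+ r, are the double crossovers. Comparing them with the parentals, only the r allele has switched, so r is the middle locus and the order is ts – r – fl.
Crossovers in the ts–r interval produce the single-crossover classes ts+ fl r and ts fl+ r+ (16 + 13 = 29) plus the double crossovers (2).
RF(ts–r) = (29 + 2) / 500 = 31/500 = 0.0620 → 6.2 cM.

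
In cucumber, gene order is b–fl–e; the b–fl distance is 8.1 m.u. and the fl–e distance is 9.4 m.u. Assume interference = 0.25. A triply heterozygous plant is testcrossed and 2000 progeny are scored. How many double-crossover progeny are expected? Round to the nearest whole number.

Map distances give recombination frequencies of 0.081 and 0.094 for the two intervals.
With interference 0.25 (so coincidence = 0.75), expected double-crossover frequency = 0.081 × 0.094 × 0.75 = 0.00571.
Expected number = 0.00571 × 2000 = 11.42 ≈ 11.

11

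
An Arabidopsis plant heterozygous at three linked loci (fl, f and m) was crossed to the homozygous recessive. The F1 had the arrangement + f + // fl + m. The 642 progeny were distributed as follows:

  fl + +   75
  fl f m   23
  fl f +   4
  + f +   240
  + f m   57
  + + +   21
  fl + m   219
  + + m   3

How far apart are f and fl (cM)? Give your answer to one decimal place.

7.9 cM

The two rarest classes, fl f + and + + m, are the double crossovers. Comparing them with the parentals, only the fl allele has switched, so fl is the middle locus and the order is m – fl – f.
Crossovers in the fl–f interval produce the single-crossover classes + + + and fl f m (21 + 23 = 44) plus the double crossovers (7).
RF(fl–f) = (44 + 7) / 642 = 51/642 = 0.0794 → 7.9 cM.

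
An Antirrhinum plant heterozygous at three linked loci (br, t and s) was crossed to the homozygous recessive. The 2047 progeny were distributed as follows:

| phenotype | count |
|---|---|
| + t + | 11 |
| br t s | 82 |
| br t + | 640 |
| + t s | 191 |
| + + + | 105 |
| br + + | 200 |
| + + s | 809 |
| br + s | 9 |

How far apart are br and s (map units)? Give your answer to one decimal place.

The two most frequent reciprocal classes, br t + and + + s, are the parental types, so the F1 was br t + / + + s.
The two rarest classes, + t + and br + s, are the double crossovers. Comparing them with the parentals, only the br allele has switched, so br is the middle locus and the order is t – br – s.
Crossovers in the br–s interval produce the single-crossover classes br t s and + + + (82 + 105 = 187) plus the double crossovers (20).
RF(br–s) = (187 + 20) / 2047 = 207/2047 = 0.1011 → 10.1 map units.

10.1 map units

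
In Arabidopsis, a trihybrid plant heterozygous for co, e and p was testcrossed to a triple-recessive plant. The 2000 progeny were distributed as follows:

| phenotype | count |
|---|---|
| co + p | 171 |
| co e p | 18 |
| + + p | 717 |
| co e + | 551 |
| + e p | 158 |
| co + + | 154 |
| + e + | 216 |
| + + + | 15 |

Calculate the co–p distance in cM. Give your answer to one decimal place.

21.0 cM

The two most frequent reciprocal classes, + + p and co e +, are the parental types, so the F1 was + + p / co e +.
The two rarest classes, + + + and co e p, are the double crossovers. Comparing them with the parentals, only the p allele has switched, so p is the middle locus and the order is co – p – e.
Crossovers in the co–p interval produce the single-crossover classes co + p and + e + (171 + 216 = 387) plus the double crossovers (33).
RF(co–p) = (387 + 33) / 2000 = 420/2000 = 0.2100 → 21.0 cM.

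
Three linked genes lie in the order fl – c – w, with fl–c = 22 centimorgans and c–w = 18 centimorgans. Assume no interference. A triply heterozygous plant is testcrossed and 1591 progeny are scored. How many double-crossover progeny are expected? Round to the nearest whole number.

Map distances give recombination frequencies of 0.220 and 0.180 for the two intervals.
With no interference, expected double-crossover frequency = 0.220 × 0.180 = 0.03960.
Expected number = 0.03960 × 1591 = 63.00 ≈ 63.

63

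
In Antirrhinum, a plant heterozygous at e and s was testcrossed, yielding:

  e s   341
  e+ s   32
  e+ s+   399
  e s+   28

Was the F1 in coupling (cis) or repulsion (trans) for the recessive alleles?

cis

The two most frequent classes are e+ s+ (399) and e s (341); these are the parental (non-recombinant) types.
So the F1 carried e+ s+ on one chromosome and e s on the other — the recessive alleles are on the same chromosome (cis / coupling).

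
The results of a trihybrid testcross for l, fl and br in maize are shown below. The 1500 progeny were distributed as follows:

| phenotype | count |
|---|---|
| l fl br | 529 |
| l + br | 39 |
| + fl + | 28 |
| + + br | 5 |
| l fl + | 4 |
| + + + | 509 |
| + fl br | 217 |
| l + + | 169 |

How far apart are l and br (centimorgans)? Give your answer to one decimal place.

The two most frequent reciprocal classes, + + + and l fl br, are the parental types, so the F1 was + + + / l fl br.
The two rarest classes, + + br and l fl +, are the double crossovers. Comparing them with the parentals, only the br allele has switched, so br is the middle locus and the order is fl – br – l.
Crossovers in the br–l interval produce the single-crossover classes l + + and + fl br (169 + 217 = 386) plus the double crossovers (9).
RF(br–l) = (386 + 9) / 1500 = 395/1500 = 0.2633 → 26.3 centimorgans.

26.3 centimorgans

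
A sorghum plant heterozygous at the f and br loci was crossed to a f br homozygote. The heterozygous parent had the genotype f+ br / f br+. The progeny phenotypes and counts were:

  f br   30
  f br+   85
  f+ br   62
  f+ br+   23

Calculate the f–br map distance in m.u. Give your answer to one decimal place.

The recombinant classes are f+ br+ and f br: 23 + 30 = 53.
Recombination frequency = 53/200 = 0.2650 ≈ 26.5%, i.e. 26.5 m.u.

26.5 m.u.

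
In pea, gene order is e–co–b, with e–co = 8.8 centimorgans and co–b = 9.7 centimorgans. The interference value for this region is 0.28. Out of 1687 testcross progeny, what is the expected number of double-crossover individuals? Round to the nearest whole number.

10

Map distances give recombination frequencies of 0.088 and 0.097 for the two intervals.
With interference 0.28 (so coincidence = 0.72), expected double-crossover frequency = 0.088 × 0.097 × 0.72 = 0.00615.
Expected number = 0.00615 × 1687 = 10.37 ≈ 10.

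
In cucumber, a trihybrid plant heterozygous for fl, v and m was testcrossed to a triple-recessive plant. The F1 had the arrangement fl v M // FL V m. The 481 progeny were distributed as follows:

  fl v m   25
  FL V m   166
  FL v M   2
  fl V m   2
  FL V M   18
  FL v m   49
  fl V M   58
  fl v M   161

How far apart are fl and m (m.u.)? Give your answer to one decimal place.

9.8 m.u.

The two rarest classes, FL v M and fl V m, are the double crossovers. Comparing them with the parentals, only the fl allele has switched, so fl is the middle locus and the order is m – fl – v.
Crossovers in the m–fl interval produce the single-crossover classes fl v m and FL V M (25 + 18 = 43) plus the double crossovers (4).
RF(m–fl) = (43 + 4) / 481 = 47/481 = 0.0977 → 9.8 m.u.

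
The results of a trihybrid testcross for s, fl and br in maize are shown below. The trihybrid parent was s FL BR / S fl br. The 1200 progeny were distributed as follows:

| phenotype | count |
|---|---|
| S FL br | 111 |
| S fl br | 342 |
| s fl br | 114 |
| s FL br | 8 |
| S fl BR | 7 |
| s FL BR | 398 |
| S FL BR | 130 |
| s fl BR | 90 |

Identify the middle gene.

br

The two rarest classes, s FL br and S fl BR, are the double crossovers. Comparing them with the parentals, only the br allele has switched, so br is the middle locus and the order is s – br – fl.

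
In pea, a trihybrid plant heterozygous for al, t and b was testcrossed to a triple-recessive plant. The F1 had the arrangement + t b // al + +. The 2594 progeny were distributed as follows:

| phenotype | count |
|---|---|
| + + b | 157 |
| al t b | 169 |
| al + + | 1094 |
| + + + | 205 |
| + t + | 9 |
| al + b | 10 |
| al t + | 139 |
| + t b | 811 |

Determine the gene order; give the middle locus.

b

The two rarest classes, + t + and al + b, are the double crossovers. Comparing them with the parentals, only the b allele has switched, so b is the middle locus and the order is al – b – t.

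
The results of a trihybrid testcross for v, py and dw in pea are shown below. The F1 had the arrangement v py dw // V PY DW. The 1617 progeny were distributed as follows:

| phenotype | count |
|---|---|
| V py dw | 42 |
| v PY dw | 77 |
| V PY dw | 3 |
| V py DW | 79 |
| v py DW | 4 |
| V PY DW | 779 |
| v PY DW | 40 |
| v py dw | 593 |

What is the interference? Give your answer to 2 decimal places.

The two rarest classes, v py DW and V PY dw, are the double crossovers. Comparing them with the parentals, only the dw allele has switched, so dw is the middle locus and the order is py – dw – v.
py–dw: (156 + 7)/1617 = 0.1008; dw–v: (82 + 7)/1617 = 0.0550.
Expected DCO frequency = 0.1008 × 0.0550 ≈ 0.00554; observed = 7/1617 ≈ 0.00433.
Coefficient of coincidence = 0.00433/0.00554 ≈ 0.78; interference = 1 − 0.78 = 0.22.

0.22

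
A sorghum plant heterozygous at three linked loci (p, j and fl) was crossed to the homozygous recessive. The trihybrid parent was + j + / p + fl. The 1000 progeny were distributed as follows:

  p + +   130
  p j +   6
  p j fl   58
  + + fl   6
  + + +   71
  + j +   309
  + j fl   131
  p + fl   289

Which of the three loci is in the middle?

p

The two rarest classes, p j + and + + fl, are the double crossovers. Comparing them with the parentals, only the p allele has switched, so p is the middle locus and the order is j – p – fl.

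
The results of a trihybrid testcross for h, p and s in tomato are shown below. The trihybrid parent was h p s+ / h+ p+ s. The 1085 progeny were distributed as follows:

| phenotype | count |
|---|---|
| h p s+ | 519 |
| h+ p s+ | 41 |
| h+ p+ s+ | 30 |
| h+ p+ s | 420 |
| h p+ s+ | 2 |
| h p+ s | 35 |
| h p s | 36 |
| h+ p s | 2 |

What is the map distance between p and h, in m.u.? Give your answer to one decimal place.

The two rarest classes, h p+ s+ and h+ p s, are the double crossovers. Comparing them with the parentals, only the p allele has switched, so p is the middle locus and the order is s – p – h.
Crossovers in the p–h interval produce the single-crossover classes h+ p s+ and h p+ s (41 + 35 = 76) plus the double crossovers (4).
RF(p–h) = (76 + 4) / 1085 = 80/1085 = 0.0737 → 7.4 m.u.

7.4 m.u.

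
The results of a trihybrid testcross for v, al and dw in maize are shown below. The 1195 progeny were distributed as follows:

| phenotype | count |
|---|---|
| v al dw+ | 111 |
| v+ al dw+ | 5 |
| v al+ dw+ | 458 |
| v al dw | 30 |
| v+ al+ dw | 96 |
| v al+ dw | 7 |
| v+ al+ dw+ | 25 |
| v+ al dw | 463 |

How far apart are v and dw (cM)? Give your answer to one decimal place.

The two most frequent reciprocal classes, v al+ dw+ and v+ al dw, are the parental types, so the F1 was v al+ dw+ / v+ al dw.
The two rarest classes, v al+ dw and v+ al dw+, are the double crossovers. Comparing them with the parentals, only the dw allele has switched, so dw is the middle locus and the order is al – dw – v.
Crossovers in the dw–v interval produce the single-crossover classes v+ al+ dw+ and v al dw (25 + 30 = 55) plus the double crossovers (12).
RF(dw–v) = (55 + 12) / 1195 = 67/1195 = 0.0561 → 5.6 cM.

5.6 cM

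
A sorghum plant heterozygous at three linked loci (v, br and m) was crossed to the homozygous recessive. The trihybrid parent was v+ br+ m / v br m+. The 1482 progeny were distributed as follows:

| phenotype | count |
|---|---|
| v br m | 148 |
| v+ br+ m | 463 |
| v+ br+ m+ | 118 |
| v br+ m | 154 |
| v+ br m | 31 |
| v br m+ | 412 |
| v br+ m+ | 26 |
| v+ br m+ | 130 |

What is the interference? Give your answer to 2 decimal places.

0.23

The two rarest classes, v+ br m and v br+ m+, are the double crossovers. Comparing them with the parentals, only the br allele has switched, so br is the middle locus and the order is v – br – m.
v–br: (284 + 57)/1482 = 0.2301; br–m: (266 + 57)/1482 = 0.2179.
Expected DCO frequency = 0.2301 × 0.2179 ≈ 0.05014; observed = 57/1482 ≈ 0.03846.
Coefficient of coincidence = 0.03846/0.05014 ≈ 0.77; interference = 1 − 0.77 = 0.23.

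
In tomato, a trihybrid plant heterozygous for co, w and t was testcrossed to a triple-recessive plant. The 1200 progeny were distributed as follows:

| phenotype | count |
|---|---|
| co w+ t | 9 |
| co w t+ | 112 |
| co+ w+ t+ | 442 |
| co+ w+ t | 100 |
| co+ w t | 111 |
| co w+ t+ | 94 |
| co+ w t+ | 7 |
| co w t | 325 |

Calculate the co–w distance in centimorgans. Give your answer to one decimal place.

18.4 centimorgans

The two most frequent reciprocal classes, co w t and co+ w+ t+, are the parental types, so the F1 was co w t / co+ w+ t+.
The two rarest classes, co w+ t and co+ w t+, are the double crossovers. Comparing them with the parentals, only the w allele has switched, so w is the middle locus and the order is t – w – co.
Crossovers in the w–co interval produce the single-crossover classes co+ w t and co w+ t+ (111 + 94 = 205) plus the double crossovers (16).
RF(w–co) = (205 + 16) / 1200 = 221/1200 = 0.1842 → 18.4 centimorgans.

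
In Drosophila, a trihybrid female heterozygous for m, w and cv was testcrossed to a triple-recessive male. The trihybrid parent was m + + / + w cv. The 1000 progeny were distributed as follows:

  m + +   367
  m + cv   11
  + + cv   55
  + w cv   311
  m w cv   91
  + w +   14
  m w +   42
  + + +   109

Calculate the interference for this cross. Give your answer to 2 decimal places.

0.09

The two rarest classes, m + cv and + w +, are the double crossovers. Comparing them with the parentals, only the cv allele has switched, so cv is the middle locus and the order is w – cv – m.
w–cv: (97 + 25)/1000 = 0.1220; cv–m: (200 + 25)/1000 = 0.2250.
Expected DCO frequency = 0.1220 × 0.2250 ≈ 0.02745; observed = 25/1000 ≈ 0.02500.
Coefficient of coincidence = 0.02500/0.02745 ≈ 0.91; interference = 1 − 0.91 = 0.09.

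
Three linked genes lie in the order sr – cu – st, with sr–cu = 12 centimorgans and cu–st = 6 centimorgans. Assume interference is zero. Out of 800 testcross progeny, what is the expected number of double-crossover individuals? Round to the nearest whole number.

Map distances give recombination frequencies of 0.120 and 0.060 for the two intervals.
With no interference, expected double-crossover frequency = 0.120 × 0.060 = 0.00720.
Expected number = 0.00720 × 800 = 5.76 ≈ 6.

6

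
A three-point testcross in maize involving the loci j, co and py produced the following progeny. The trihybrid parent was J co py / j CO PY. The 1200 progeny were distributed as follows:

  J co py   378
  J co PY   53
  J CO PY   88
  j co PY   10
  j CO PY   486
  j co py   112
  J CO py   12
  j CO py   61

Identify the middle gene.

co

The two rarest classes, J CO py and j co PY, are the double crossovers. Comparing them with the parentals, only the co allele has switched, so co is the middle locus and the order is py – co – j.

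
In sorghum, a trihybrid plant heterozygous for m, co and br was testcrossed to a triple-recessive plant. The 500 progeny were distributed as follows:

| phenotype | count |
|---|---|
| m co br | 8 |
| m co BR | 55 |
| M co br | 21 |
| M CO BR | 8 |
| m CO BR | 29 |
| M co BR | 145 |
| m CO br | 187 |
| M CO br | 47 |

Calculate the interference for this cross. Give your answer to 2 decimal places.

The two most frequent reciprocal classes, m CO br and M co BR, are the parental types, so the F1 was m CO br / M co BR.
The two rarest classes, m co br and M CO BR, are the double crossovers. Comparing them with the parentals, only the co allele has switched, so co is the middle locus and the order is m – co – br.
m–co: (102 + 16)/500 = 0.2360; co–br: (50 + 16)/500 = 0.1320.
Expected DCO frequency = 0.2360 × 0.1320 ≈ 0.03115; observed = 16/500 ≈ 0.03200.
Coefficient of coincidence = 0.03200/0.03115 ≈ 1.03; interference = 1 − 1.03 = -0.03.

-0.03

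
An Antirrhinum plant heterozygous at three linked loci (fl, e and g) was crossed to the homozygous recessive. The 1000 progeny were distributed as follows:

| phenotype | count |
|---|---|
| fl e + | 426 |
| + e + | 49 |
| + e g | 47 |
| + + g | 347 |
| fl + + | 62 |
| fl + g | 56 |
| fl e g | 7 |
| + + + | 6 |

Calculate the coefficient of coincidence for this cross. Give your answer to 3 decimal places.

The two most frequent reciprocal classes, + + g and fl e +, are the parental types, so the F1 was + + g / fl e +.
The two rarest classes, + + + and fl e g, are the double crossovers. Comparing them with the parentals, only the g allele has switched, so g is the middle locus and the order is e – g – fl.
e–g: (109 + 13)/1000 = 0.1220; g–fl: (105 + 13)/1000 = 0.1180.
Expected DCO frequency = 0.1220 × 0.1180 ≈ 0.01440; observed = 13/1000 ≈ 0.01300.
Coefficient of coincidence = 0.01300/0.01440 ≈ 0.903.

0.903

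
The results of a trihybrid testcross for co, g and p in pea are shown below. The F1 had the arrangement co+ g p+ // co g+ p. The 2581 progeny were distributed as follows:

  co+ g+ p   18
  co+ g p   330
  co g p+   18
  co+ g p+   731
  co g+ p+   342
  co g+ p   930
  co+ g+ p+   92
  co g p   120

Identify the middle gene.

co

The two rarest classes, co g p+ and co+ g+ p, are the double crossovers. Comparing them with the parentals, only the co allele has switched, so co is the middle locus and the order is g – co – p.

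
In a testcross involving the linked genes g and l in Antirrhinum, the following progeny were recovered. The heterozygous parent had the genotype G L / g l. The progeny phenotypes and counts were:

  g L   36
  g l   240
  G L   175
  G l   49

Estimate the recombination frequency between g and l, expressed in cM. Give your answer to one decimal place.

The recombinant classes are G l and g L: 49 + 36 = 85.
Recombination frequency = 85/500 = 0.1700 ≈ 17.0%, i.e. 17.0 cM.

17.0 cM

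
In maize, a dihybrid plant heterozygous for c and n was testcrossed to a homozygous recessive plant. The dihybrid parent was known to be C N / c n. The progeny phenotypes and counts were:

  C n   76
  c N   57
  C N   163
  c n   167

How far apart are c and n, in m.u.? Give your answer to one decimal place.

28.7 m.u.

The recombinant classes are C n and c N: 76 + 57 = 133.
Recombination frequency = 133/463 = 0.2873 ≈ 28.7%, i.e. 28.7 m.u.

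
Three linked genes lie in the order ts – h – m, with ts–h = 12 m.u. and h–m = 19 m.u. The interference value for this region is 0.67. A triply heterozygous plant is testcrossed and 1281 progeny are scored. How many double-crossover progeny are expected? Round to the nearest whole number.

10

Map distances give recombination frequencies of 0.120 and 0.190 for the two intervals.
With interference 0.67 (so coincidence = 0.33), expected double-crossover frequency = 0.120 × 0.190 × 0.33 = 0.00752.
Expected number = 0.00752 × 1281 = 9.64 ≈ 10.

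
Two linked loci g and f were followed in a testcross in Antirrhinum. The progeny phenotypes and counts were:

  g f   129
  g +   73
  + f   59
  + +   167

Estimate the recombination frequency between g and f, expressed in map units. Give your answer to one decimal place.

30.8 map units

The two most frequent classes, + + (167) and g f (129), are the parental types, so the F1 was + + / g f.
The recombinant classes are + f and g +: 59 + 73 = 132.
Recombination frequency = 132/428 = 0.3084 ≈ 30.8%, i.e. 30.8 map units.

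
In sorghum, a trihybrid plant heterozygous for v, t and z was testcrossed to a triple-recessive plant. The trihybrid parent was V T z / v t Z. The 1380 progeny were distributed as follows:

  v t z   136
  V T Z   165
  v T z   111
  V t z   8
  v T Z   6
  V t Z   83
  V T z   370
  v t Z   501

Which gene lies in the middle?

The two rarest classes, V t z and v T Z, are the double crossovers. Comparing them with the parentals, only the t allele has switched, so t is the middle locus and the order is z – t – v.

t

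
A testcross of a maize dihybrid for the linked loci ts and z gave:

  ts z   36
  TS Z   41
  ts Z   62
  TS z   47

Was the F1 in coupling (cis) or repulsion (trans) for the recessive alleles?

trans

The two most frequent classes are TS z (47) and ts Z (62); these are the parental (non-recombinant) types.
So the F1 carried TS z on one chromosome and ts Z on the other — the recessive alleles are on opposite chromosomes (trans / repulsion).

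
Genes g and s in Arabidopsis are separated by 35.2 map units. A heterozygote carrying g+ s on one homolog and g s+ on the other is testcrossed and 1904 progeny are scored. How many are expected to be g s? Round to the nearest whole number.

335

A map distance of 35.2 map units corresponds to a recombination frequency of 0.352.
The F1 is g+ s / g s+, so g s is a recombinant gamete class with expected frequency r/2 = 0.352/2 = 0.1760.
Expected number = 0.1760 × 1904 = 335.10 ≈ 335.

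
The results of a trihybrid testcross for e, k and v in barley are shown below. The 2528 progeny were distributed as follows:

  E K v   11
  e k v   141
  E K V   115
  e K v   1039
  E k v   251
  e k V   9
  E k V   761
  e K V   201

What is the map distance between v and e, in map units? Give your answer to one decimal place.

The two most frequent reciprocal classes, e K v and E k V, are the parental types, so the F1 was e K v / E k V.
The two rarest classes, E K v and e k V, are the double crossovers. Comparing them with the parentals, only the e allele has switched, so e is the middle locus and the order is v – e – k.
Crossovers in the v–e interval produce the single-crossover classes e K V and E k v (201 + 251 = 452) plus the double crossovers (20).
RF(v–e) = (452 + 20) / 2528 = 472/2528 = 0.1867 → 18.7 map units.

18.7 map units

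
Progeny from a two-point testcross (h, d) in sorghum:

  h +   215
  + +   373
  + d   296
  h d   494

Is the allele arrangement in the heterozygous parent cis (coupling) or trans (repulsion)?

The two most frequent classes are + + (373) and h d (494); these are the parental (non-recombinant) types.
So the F1 carried + + on one chromosome and h d on the other — the recessive alleles are on the same chromosome (cis / coupling).

cis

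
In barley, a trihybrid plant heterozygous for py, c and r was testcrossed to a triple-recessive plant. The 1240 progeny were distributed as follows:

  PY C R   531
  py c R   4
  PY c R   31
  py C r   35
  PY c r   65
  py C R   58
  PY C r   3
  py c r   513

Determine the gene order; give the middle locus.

r

The two most frequent reciprocal classes, py c r and PY C R, are the parental types, so the F1 was py c r / PY C R.
The two rarest classes, py c R and PY C r, are the double crossovers. Comparing them with the parentals, only the r allele has switched, so r is the middle locus and the order is c – r – py.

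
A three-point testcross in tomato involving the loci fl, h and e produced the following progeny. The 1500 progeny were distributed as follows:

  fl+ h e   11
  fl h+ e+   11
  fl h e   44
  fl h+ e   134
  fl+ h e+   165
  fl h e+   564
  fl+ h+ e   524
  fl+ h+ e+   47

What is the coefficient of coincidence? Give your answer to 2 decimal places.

The two most frequent reciprocal classes, fl+ h+ e and fl h e+, are the parental types, so the F1 was fl+ h+ e / fl h e+.
The two rarest classes, fl+ h e and fl h+ e+, are the double crossovers. Comparing them with the parentals, only the h allele has switched, so h is the middle locus and the order is e – h – fl.
e–h: (91 + 22)/1500 = 0.0753; h–fl: (299 + 22)/1500 = 0.2140.
Expected DCO frequency = 0.0753 × 0.2140 ≈ 0.01611; observed = 22/1500 ≈ 0.01467.
Coefficient of coincidence = 0.01467/0.01611 ≈ 0.91.

0.91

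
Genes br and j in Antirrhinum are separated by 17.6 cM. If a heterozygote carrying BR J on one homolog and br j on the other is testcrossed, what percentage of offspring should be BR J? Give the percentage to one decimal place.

A map distance of 17.6 cM corresponds to a recombination frequency of 0.176.
The F1 is BR J / br j, so BR J is a parental gamete class with expected frequency (1 − r)/2 = 0.824/2 = 0.4120.
That is 0.4120 = 41.2% of the progeny.

41.2%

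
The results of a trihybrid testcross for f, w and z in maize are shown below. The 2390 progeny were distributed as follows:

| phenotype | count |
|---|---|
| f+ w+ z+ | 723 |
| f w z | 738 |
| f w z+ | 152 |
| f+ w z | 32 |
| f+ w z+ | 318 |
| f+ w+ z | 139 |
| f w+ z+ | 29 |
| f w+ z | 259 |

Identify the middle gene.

The two most frequent reciprocal classes, f w z and f+ w+ z+, are the parental types, so the F1 was f w z / f+ w+ z+.
The two rarest classes, f+ w z and f w+ z+, are the double crossovers. Comparing them with the parentals, only the f allele has switched, so f is the middle locus and the order is z – f – w.

f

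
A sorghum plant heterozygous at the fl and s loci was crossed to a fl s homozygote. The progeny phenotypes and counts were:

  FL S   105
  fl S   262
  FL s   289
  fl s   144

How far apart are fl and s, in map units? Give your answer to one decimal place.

31.1 map units

The two most frequent classes, FL s (289) and fl S (262), are the parental types, so the F1 was FL s / fl S.
The recombinant classes are FL S and fl s: 105 + 144 = 249.
Recombination frequency = 249/800 = 0.3113 ≈ 31.1%, i.e. 31.1 map units.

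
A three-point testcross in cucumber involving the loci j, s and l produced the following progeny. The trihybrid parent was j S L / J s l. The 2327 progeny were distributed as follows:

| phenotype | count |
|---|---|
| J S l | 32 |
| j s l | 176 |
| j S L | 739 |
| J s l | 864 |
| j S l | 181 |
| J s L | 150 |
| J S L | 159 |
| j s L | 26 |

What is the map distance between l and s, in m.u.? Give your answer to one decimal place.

The two rarest classes, j s L and J S l, are the double crossovers. Comparing them with the parentals, only the s allele has switched, so s is the middle locus and the order is l – s – j.
Crossovers in the l–s interval produce the single-crossover classes j S l and J s L (181 + 150 = 331) plus the double crossovers (58).
RF(l–s) = (331 + 58) / 2327 = 389/2327 = 0.1672 → 16.7 m.u.

16.7 m.u.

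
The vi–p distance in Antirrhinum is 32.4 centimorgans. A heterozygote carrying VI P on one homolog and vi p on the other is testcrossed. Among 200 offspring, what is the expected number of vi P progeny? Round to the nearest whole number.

32

A map distance of 32.4 centimorgans corresponds to a recombination frequency of 0.324.
The F1 is VI P / vi p, so vi P is a recombinant gamete class with expected frequency r/2 = 0.324/2 = 0.1620.
Expected number = 0.1620 × 200 = 32.40 ≈ 32.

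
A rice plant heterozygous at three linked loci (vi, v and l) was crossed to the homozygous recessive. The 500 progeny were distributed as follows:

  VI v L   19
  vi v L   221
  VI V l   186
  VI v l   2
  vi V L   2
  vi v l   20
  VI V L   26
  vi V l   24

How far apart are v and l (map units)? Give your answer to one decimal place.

The two most frequent reciprocal classes, vi v L and VI V l, are the parental types, so the F1 was vi v L / VI V l.
The two rarest classes, vi V L and VI v l, are the double crossovers. Comparing them with the parentals, only the v allele has switched, so v is the middle locus and the order is l – v – vi.
Crossovers in the l–v interval produce the single-crossover classes vi v l and VI V L (20 + 26 = 46) plus the double crossovers (4).
RF(l–v) = (46 + 4) / 500 = 50/500 = 0.1000 → 10.0 map units.

10.0 map units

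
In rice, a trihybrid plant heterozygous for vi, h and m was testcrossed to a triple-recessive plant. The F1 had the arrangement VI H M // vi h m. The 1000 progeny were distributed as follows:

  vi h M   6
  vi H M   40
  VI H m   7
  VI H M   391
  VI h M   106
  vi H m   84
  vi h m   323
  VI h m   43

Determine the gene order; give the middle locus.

The two rarest classes, VI H m and vi h M, are the double crossovers. Comparing them with the parentals, only the m allele has switched, so m is the middle locus and the order is vi – m – h.

m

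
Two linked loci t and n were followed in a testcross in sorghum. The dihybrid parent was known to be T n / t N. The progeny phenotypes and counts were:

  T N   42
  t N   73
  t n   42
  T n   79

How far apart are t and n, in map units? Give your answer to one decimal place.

The recombinant classes are T N and t n: 42 + 42 = 84.
Recombination frequency = 84/236 = 0.3559 ≈ 35.6%, i.e. 35.6 map units.

35.6 map units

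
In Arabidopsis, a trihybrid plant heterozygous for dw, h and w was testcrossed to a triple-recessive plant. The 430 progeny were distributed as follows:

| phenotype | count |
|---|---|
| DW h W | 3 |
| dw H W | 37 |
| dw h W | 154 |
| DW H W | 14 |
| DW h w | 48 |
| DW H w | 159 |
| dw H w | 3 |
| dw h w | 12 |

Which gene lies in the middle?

dw

The two most frequent reciprocal classes, dw h W and DW H w, are the parental types, so the F1 was dw h W / DW H w.
The two rarest classes, DW h W and dw H w, are the double crossovers. Comparing them with the parentals, only the dw allele has switched, so dw is the middle locus and the order is w – dw – h.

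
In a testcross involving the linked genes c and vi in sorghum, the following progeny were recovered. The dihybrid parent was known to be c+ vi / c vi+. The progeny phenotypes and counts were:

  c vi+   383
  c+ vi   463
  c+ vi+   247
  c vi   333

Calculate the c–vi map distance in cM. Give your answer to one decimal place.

The recombinant classes are c+ vi+ and c vi: 247 + 333 = 580.
Recombination frequency = 580/1426 = 0.4067 ≈ 40.7%, i.e. 40.7 cM.

40.7 cM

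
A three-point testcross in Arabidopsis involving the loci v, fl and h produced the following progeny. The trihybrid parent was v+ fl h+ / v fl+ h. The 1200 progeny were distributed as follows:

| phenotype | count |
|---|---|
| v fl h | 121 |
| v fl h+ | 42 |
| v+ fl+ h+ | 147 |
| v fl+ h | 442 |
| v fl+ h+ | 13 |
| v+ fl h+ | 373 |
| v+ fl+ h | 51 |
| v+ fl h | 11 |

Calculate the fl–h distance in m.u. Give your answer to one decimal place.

The two rarest classes, v+ fl h and v fl+ h+, are the double crossovers. Comparing them with the parentals, only the h allele has switched, so h is the middle locus and the order is v – h – fl.
Crossovers in the h–fl interval produce the single-crossover classes v+ fl+ h+ and v fl h (147 + 121 = 268) plus the double crossovers (24).
RF(h–fl) = (268 + 24) / 1200 = 292/1200 = 0.2433 → 24.3 m.u.

24.3 m.u.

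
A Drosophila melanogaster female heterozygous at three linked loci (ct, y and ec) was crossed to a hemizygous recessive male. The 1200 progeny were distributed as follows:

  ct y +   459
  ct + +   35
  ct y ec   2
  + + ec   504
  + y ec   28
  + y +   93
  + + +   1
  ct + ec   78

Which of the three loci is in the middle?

The two most frequent reciprocal classes, ct y + and + + ec, are the parental types, so the F1 was ct y + / + + ec.
The two rarest classes, ct y ec and + + +, are the double crossovers. Comparing them with the parentals, only the ec allele has switched, so ec is the middle locus and the order is y – ec – ct.

ec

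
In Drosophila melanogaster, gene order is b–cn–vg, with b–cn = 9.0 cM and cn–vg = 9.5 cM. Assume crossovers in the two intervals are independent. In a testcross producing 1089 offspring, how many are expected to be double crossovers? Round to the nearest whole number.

9

Map distances give recombination frequencies of 0.090 and 0.095 for the two intervals.
With no interference, expected double-crossover frequency = 0.090 × 0.095 = 0.00855.
Expected number = 0.00855 × 1089 = 9.31 ≈ 9.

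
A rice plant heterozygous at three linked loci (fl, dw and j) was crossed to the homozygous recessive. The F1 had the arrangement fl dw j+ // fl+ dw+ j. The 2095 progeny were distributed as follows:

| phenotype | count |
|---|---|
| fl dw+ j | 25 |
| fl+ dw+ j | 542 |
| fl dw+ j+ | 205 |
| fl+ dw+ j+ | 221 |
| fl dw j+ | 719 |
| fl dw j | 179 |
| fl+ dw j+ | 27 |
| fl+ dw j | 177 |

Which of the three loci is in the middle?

The two rarest classes, fl+ dw j+ and fl dw+ j, are the double crossovers. Comparing them with the parentals, only the fl allele has switched, so fl is the middle locus and the order is j – fl – dw.

fl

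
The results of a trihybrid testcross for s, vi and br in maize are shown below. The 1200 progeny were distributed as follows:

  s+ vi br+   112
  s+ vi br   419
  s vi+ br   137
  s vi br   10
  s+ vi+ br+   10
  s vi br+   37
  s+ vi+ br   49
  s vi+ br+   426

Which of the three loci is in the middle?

The two most frequent reciprocal classes, s+ vi br and s vi+ br+, are the parental types, so the F1 was s+ vi br / s vi+ br+.
The two rarest classes, s vi br and s+ vi+ br+, are the double crossovers. Comparing them with the parentals, only the s allele has switched, so s is the middle locus and the order is vi – s – br.

s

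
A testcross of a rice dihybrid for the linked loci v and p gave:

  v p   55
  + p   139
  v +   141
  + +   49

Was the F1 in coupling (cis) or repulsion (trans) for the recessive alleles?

The two most frequent classes are + p (139) and v + (141); these are the parental (non-recombinant) types.
So the F1 carried + p on one chromosome and v + on the other — the recessive alleles are on opposite chromosomes (trans / repulsion).

trans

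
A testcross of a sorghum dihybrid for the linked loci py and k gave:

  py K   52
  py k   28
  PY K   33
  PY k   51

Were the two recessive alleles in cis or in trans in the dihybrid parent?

trans

The two most frequent classes are PY k (51) and py K (52); these are the parental (non-recombinant) types.
So the F1 carried PY k on one chromosome and py K on the other — the recessive alleles are on opposite chromosomes (trans / repulsion).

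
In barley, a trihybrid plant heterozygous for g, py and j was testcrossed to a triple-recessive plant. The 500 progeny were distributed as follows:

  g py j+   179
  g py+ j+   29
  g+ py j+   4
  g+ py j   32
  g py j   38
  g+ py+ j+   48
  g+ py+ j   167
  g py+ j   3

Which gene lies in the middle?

g

The two most frequent reciprocal classes, g py j+ and g+ py+ j, are the parental types, so the F1 was g py j+ / g+ py+ j.
The two rarest classes, g+ py j+ and g py+ j, are the double crossovers. Comparing them with the parentals, only the g allele has switched, so g is the middle locus and the order is py – g – j.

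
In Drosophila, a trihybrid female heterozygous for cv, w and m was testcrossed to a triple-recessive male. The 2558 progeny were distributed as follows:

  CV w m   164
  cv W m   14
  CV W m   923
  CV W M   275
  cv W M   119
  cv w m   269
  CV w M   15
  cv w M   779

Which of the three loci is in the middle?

cv

The two most frequent reciprocal classes, cv w M and CV W m, are the parental types, so the F1 was cv w M / CV W m.
The two rarest classes, CV w M and cv W m, are the double crossovers. Comparing them with the parentals, only the cv allele has switched, so cv is the middle locus and the order is w – cv – m.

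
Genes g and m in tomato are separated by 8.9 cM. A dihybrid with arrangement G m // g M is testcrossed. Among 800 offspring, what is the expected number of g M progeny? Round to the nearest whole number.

364

A map distance of 8.9 cM corresponds to a recombination frequency of 0.089.
The F1 is G m / g M, so g M is a parental gamete class with expected frequency (1 − r)/2 = 0.911/2 = 0.4555.
Expected number = 0.4555 × 800 = 364.40 ≈ 364.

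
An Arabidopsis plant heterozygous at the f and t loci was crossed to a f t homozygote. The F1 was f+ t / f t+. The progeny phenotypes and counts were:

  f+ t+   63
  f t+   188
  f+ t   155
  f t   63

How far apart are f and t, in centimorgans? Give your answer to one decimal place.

26.9 centimorgans

The recombinant classes are f+ t+ and f t: 63 + 63 = 126.
Recombination frequency = 126/469 = 0.2687 ≈ 26.9%, i.e. 26.9 centimorgans.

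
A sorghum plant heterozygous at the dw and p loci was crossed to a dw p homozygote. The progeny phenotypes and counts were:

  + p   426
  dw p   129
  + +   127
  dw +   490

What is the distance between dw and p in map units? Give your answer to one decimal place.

The two most frequent classes, + p (426) and dw + (490), are the parental types, so the F1 was + p / dw +.
The recombinant classes are + + and dw p: 127 + 129 = 256.
Recombination frequency = 256/1172 = 0.2184 ≈ 21.8%, i.e. 21.8 map units.

21.8 map units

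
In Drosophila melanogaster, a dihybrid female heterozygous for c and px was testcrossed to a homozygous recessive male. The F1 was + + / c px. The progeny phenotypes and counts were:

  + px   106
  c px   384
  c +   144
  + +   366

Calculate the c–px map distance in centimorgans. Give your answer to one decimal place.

The recombinant classes are + px and c +: 106 + 144 = 250.
Recombination frequency = 250/1000 = 0.2500 ≈ 25.0%, i.e. 25.0 centimorgans.

25.0 centimorgans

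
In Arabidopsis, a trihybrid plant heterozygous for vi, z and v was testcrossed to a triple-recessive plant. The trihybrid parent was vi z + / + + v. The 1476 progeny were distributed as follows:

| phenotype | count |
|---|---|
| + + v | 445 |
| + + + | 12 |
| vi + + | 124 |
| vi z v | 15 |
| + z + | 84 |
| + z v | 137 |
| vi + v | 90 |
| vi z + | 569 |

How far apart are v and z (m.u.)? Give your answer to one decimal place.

19.5 m.u.

The two rarest classes, vi z v and + + +, are the double crossovers. Comparing them with the parentals, only the v allele has switched, so v is the middle locus and the order is z – v – vi.
Crossovers in the z–v interval produce the single-crossover classes vi + + and + z v (124 + 137 = 261) plus the double crossovers (27).
RF(z–v) = (261 + 27) / 1476 = 288/1476 = 0.1951 → 19.5 m.u.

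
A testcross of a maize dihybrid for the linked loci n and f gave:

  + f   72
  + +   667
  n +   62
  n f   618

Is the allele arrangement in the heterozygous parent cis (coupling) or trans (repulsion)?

cis

The two most frequent classes are + + (667) and n f (618); these are the parental (non-recombinant) types.
So the F1 carried + + on one chromosome and n f on the other — the recessive alleles are on the same chromosome (cis / coupling).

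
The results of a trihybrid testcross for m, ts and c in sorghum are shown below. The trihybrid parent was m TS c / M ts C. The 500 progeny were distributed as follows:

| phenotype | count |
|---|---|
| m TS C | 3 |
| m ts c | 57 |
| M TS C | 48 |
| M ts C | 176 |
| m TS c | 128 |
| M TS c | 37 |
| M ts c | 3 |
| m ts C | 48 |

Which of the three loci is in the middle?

c

The two rarest classes, m TS C and M ts c, are the double crossovers. Comparing them with the parentals, only the c allele has switched, so c is the middle locus and the order is m – c – ts.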